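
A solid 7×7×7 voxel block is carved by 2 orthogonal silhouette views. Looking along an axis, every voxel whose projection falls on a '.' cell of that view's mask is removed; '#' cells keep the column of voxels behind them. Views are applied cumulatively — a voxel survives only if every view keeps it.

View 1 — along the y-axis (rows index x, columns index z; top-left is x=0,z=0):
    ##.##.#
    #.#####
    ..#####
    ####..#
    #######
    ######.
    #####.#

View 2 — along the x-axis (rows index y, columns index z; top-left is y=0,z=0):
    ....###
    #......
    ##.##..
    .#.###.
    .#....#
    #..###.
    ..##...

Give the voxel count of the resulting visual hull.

|visual hull| = 115

initial block: 7^3 = 343
[1] y-view keeps 40 columns → grid now 280
[2] x-view keeps 20 columns → grid now 115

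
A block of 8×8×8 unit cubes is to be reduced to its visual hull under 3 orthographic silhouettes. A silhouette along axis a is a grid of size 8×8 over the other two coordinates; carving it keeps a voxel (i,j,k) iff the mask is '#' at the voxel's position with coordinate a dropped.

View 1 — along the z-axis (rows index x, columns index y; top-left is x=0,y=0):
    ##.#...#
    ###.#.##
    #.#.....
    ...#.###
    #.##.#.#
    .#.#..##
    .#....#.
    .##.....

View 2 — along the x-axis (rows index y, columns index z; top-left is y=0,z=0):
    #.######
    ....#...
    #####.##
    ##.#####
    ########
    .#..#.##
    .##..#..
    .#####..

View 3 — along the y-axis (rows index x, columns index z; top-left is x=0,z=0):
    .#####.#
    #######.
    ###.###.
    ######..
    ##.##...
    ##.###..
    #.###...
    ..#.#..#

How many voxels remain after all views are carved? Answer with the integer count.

103 voxels

before carving: 512 voxels (8×8×8)
  1. axis=2 (XY plane), |mask|=29  ⇒  voxels=232
  2. axis=0 (YZ plane), |mask|=42  ⇒  voxels=142
  3. axis=1 (XZ plane), |mask|=41  ⇒  voxels=103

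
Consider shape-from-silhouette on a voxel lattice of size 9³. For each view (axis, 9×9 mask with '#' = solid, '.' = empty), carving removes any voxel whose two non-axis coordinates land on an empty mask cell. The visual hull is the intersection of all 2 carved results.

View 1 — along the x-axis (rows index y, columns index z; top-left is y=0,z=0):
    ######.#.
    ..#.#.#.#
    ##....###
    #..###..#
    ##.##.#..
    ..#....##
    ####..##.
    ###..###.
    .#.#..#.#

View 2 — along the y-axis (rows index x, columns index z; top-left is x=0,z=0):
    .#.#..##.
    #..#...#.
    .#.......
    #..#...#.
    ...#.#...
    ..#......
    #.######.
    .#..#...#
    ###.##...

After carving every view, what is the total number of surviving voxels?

voxel count = 146

start: 9×9×9 = 729 voxels
  1. axis=0 (YZ plane), |mask|=45  ⇒  voxels=405
  2. axis=1 (XZ plane), |mask|=29  ⇒  voxels=146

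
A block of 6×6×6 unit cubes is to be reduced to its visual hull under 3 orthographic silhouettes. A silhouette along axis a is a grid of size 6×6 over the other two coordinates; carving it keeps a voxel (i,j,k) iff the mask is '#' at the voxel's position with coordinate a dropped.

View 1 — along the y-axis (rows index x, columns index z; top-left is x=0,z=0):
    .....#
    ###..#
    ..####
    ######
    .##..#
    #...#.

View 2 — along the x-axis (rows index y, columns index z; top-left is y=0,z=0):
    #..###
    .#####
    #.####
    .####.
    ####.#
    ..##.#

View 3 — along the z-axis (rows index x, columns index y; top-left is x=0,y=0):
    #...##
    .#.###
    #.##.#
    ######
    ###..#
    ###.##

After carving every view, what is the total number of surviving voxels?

remaining voxels: 67

start: 6×6×6 = 216 voxels
step 1: project along y, AND mask (20/36) → |grid| = 120
step 2: project along x, AND mask (26/36) → |grid| = 87
step 3: project along z, AND mask (26/36) → |grid| = 67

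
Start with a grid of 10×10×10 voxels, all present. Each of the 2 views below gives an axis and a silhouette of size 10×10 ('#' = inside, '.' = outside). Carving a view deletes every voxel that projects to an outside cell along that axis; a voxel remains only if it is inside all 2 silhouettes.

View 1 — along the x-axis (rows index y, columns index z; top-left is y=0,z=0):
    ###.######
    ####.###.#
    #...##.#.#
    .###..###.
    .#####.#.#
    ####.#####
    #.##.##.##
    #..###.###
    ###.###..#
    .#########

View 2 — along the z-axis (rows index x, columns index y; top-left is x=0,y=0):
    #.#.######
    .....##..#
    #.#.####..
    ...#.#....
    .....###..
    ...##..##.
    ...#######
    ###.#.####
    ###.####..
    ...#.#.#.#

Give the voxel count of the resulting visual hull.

full grid |V| = 1000
[1] x-view keeps 74 columns → grid now 740
[2] z-view keeps 52 columns → grid now 388

voxel count = 388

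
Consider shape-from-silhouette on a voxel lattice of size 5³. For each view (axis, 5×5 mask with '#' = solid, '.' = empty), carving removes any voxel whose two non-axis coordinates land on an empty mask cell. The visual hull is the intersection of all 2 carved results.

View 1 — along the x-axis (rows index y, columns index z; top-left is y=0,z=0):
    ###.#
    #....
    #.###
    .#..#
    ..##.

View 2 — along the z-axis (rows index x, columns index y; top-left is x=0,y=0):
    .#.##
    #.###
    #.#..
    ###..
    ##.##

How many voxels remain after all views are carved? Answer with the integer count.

43 voxels

start: 5×5×5 = 125 voxels
V1 x: intersect with YZ mask (13 set) -- 65 left
V2 z: intersect with XY mask (16 set) -- 43 left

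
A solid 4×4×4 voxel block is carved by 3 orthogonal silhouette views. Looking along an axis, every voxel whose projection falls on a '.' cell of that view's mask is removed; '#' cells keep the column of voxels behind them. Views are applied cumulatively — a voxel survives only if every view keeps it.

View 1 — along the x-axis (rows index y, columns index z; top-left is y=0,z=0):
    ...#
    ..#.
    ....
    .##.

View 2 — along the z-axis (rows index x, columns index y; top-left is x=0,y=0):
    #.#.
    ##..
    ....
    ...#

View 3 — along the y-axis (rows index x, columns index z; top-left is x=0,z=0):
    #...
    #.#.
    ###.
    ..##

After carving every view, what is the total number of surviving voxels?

remaining voxels: 2

full grid |V| = 64
after view 1 [x-axis, 4 of 16 cells solid] → remaining = 16
after view 2 [z-axis, 5 of 16 cells solid] → remaining = 5
after view 3 [y-axis, 8 of 16 cells solid] → remaining = 2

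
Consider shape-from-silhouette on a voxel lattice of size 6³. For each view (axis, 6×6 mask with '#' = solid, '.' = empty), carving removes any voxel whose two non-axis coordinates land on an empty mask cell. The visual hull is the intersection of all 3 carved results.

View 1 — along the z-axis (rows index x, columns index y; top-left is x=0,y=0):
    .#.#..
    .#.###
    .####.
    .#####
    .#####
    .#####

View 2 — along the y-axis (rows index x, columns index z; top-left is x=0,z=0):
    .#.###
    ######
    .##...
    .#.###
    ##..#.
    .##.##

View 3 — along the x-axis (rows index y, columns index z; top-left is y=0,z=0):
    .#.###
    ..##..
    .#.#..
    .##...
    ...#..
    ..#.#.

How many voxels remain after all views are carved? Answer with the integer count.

full grid |V| = 216
carve view 1 (along z, XY-mask fill 25/36): 150 voxels remain
carve view 2 (along y, XZ-mask fill 23/36): 95 voxels remain
carve view 3 (along x, YZ-mask fill 13/36): 28 voxels remain

voxel count = 28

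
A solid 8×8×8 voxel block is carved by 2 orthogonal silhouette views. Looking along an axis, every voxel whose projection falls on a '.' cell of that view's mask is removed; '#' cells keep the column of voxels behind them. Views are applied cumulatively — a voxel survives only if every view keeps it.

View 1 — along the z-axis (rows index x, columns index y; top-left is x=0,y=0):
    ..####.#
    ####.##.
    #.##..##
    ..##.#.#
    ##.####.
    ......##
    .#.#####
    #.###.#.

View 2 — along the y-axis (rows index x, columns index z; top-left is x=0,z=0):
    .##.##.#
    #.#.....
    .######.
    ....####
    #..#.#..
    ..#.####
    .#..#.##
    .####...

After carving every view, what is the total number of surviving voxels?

start: 8×8×8 = 512 voxels
  1. axis=2 (XY plane), |mask|=39  ⇒  voxels=312
  2. axis=1 (XZ plane), |mask|=33  ⇒  voxels=155

|visual hull| = 155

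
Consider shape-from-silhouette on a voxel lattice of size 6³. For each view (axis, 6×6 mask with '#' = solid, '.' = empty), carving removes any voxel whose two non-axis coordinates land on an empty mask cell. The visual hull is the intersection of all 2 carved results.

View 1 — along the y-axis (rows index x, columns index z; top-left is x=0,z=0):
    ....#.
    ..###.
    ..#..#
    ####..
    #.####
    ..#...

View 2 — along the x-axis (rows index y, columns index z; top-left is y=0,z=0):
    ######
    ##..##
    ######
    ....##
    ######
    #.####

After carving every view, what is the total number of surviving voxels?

76 voxels

start: 6×6×6 = 216 voxels
step 1: project along y, AND mask (16/36) → |grid| = 96
step 2: project along x, AND mask (29/36) → |grid| = 76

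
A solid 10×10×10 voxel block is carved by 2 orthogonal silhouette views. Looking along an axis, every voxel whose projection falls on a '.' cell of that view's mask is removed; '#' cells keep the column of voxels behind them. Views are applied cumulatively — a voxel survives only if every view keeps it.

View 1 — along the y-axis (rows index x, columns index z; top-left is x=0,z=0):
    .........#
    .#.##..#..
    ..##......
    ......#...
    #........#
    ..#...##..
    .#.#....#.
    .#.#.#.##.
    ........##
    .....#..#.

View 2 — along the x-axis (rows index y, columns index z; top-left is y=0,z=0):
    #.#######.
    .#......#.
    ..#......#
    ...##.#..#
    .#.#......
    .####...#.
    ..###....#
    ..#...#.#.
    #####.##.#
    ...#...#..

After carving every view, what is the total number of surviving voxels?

remaining voxels: 106

before carving: 1000 voxels (10×10×10)
V1 y: intersect with XZ mask (25 set) -- 250 left
V2 x: intersect with YZ mask (40 set) -- 106 left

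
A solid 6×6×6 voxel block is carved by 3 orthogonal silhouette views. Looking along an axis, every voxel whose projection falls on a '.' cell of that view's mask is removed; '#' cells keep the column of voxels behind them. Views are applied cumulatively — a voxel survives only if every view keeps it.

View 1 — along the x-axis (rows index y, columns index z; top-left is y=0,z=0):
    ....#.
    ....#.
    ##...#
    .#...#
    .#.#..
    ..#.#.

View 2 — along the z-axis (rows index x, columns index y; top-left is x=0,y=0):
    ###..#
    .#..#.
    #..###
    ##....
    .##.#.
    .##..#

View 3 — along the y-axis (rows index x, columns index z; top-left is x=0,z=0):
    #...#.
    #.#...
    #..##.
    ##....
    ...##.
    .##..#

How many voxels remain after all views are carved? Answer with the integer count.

12 voxels

initial block: 6^3 = 216
V1 x: intersect with YZ mask (11 set) -- 66 left
V2 z: intersect with XY mask (18 set) -- 31 left
V3 y: intersect with XZ mask (14 set) -- 12 left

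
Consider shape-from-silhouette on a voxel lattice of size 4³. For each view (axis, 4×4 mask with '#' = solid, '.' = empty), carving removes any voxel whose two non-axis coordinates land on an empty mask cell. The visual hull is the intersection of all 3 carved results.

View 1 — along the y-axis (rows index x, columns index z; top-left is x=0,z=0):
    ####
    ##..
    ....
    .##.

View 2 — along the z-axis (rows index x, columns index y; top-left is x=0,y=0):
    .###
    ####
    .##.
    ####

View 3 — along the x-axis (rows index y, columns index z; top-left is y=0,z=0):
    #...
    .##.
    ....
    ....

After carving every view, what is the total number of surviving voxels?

before carving: 64 voxels (4×4×4)
after view 1 [y-axis, 8 of 16 cells solid] → remaining = 32
after view 2 [z-axis, 13 of 16 cells solid] → remaining = 28
after view 3 [x-axis, 3 of 16 cells solid] → remaining = 6

6 voxels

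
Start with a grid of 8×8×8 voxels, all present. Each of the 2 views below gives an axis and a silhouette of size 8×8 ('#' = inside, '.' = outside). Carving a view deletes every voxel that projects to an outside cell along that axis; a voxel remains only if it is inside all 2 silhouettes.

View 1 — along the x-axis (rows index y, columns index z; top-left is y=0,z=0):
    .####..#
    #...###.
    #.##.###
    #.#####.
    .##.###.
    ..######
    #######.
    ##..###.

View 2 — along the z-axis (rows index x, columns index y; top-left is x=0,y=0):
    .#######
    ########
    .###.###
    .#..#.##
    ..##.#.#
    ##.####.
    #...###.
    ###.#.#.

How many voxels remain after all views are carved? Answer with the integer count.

remaining voxels: 244

start: 8×8×8 = 512 voxels
V1 x: intersect with YZ mask (44 set) -- 352 left
V2 z: intersect with XY mask (44 set) -- 244 left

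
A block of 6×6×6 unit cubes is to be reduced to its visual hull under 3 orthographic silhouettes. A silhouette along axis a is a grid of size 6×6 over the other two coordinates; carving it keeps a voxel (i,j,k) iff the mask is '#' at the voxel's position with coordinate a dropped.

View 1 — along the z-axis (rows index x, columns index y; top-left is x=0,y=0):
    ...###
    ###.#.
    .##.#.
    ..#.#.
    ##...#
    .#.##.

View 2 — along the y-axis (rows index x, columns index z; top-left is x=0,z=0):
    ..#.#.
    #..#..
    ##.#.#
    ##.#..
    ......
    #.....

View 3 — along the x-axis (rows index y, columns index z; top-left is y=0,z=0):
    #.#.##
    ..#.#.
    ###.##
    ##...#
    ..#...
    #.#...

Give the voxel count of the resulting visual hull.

start: 6×6×6 = 216 voxels
after view 1 [z-axis, 18 of 36 cells solid] → remaining = 108
after view 2 [y-axis, 12 of 36 cells solid] → remaining = 35
after view 3 [x-axis, 17 of 36 cells solid] → remaining = 10

|visual hull| = 10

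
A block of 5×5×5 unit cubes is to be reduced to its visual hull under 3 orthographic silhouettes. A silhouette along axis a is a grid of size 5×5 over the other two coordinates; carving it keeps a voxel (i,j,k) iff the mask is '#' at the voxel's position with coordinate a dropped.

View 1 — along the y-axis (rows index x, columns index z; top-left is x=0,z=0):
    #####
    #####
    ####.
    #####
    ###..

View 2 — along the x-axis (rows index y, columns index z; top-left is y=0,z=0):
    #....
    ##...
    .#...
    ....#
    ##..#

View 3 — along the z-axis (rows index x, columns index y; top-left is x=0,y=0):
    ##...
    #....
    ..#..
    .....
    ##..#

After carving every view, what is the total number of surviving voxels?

10 voxels

start: 5×5×5 = 125 voxels
after view 1 [y-axis, 22 of 25 cells solid] → remaining = 110
after view 2 [x-axis, 8 of 25 cells solid] → remaining = 36
after view 3 [z-axis, 7 of 25 cells solid] → remaining = 10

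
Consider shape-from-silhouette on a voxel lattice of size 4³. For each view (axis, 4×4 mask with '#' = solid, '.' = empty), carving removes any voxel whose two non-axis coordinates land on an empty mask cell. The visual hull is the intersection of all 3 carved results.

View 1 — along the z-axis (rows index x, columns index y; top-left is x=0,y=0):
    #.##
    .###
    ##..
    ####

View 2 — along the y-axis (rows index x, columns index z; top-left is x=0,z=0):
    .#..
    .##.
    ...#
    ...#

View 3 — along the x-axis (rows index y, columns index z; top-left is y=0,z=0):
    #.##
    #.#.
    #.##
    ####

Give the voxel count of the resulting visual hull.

before carving: 64 voxels (4×4×4)
after view 1 [z-axis, 12 of 16 cells solid] → remaining = 48
after view 2 [y-axis, 5 of 16 cells solid] → remaining = 15
after view 3 [x-axis, 12 of 16 cells solid] → remaining = 9

9 voxels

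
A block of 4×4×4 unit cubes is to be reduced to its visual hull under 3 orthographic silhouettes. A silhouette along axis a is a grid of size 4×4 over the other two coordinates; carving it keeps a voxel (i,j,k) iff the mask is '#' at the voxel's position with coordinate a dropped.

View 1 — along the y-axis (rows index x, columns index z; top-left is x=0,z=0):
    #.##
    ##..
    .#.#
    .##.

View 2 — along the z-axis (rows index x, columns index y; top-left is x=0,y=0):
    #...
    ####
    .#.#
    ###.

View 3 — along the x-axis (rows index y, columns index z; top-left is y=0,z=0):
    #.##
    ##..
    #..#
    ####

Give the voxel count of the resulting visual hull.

start: 4×4×4 = 64 voxels
carve view 1 (along y, XZ-mask fill 9/16): 36 voxels remain
carve view 2 (along z, XY-mask fill 10/16): 21 voxels remain
carve view 3 (along x, YZ-mask fill 11/16): 14 voxels remain

14 voxels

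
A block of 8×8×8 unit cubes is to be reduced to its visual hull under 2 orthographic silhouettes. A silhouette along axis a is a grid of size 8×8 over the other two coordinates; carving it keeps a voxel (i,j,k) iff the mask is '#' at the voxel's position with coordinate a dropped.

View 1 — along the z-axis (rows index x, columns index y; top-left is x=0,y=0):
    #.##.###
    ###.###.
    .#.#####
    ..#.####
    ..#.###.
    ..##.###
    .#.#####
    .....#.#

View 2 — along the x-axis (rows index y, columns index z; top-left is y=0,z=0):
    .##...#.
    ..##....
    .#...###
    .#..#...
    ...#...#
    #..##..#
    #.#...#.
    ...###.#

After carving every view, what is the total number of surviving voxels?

full grid |V| = 512
step 1: project along z, AND mask (40/64) → |grid| = 320
step 2: project along x, AND mask (24/64) → |grid| = 127

|visual hull| = 127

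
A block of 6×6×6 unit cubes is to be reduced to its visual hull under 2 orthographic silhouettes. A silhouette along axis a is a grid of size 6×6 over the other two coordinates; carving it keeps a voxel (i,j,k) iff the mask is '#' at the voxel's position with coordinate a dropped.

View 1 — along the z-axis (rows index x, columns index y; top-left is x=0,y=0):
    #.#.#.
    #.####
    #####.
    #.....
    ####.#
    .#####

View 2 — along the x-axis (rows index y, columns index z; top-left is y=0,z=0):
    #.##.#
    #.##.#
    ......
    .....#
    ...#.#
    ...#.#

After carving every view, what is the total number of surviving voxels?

full grid |V| = 216
step 1: project along z, AND mask (24/36) → |grid| = 144
step 2: project along x, AND mask (13/36) → |grid| = 50

remaining voxels: 50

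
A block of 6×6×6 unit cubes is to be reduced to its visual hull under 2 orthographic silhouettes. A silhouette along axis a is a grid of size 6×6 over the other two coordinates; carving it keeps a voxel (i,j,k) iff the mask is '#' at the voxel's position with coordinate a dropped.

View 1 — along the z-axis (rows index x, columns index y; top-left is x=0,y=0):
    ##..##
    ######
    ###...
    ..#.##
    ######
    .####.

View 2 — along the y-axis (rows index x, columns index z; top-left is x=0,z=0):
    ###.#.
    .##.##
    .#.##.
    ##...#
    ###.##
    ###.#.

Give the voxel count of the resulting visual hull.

before carving: 216 voxels (6×6×6)
  1. axis=2 (XY plane), |mask|=26  ⇒  voxels=156
  2. axis=1 (XZ plane), |mask|=23  ⇒  voxels=104

|visual hull| = 104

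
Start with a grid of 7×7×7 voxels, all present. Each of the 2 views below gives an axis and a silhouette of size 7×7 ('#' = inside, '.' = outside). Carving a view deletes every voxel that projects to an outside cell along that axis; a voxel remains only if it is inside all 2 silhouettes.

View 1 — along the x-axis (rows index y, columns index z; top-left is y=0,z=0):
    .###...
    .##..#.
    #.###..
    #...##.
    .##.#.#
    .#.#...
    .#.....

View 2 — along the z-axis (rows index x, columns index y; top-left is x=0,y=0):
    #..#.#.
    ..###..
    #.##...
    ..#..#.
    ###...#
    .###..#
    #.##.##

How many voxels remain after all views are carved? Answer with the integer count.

start: 7×7×7 = 343 voxels
carve view 1 (along x, YZ-mask fill 20/49): 140 voxels remain
carve view 2 (along z, XY-mask fill 24/49): 70 voxels remain

voxel count = 70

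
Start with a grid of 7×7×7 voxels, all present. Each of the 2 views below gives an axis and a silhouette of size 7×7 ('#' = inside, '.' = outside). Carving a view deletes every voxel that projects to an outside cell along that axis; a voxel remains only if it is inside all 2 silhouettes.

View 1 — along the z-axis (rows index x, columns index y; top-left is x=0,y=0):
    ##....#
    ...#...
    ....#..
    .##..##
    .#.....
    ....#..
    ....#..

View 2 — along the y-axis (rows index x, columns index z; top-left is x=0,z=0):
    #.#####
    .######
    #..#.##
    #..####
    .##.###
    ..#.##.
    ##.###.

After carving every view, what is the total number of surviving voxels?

initial block: 7^3 = 343
carve view 1 (along z, XY-mask fill 12/49): 84 voxels remain
carve view 2 (along y, XZ-mask fill 34/49): 61 voxels remain

remaining voxels: 61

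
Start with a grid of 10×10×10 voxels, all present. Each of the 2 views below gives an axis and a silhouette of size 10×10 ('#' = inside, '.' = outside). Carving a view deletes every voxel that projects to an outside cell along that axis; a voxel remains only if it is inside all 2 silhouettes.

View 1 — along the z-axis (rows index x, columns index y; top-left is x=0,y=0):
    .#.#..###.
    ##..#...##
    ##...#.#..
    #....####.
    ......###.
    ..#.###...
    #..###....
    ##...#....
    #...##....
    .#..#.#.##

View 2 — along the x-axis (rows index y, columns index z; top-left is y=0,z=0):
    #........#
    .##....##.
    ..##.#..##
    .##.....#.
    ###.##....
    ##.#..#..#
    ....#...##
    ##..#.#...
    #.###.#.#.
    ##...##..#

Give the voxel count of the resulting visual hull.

before carving: 1000 voxels (10×10×10)
after view 1 [z-axis, 41 of 100 cells solid] → remaining = 410
after view 2 [x-axis, 42 of 100 cells solid] → remaining = 169

voxel count = 169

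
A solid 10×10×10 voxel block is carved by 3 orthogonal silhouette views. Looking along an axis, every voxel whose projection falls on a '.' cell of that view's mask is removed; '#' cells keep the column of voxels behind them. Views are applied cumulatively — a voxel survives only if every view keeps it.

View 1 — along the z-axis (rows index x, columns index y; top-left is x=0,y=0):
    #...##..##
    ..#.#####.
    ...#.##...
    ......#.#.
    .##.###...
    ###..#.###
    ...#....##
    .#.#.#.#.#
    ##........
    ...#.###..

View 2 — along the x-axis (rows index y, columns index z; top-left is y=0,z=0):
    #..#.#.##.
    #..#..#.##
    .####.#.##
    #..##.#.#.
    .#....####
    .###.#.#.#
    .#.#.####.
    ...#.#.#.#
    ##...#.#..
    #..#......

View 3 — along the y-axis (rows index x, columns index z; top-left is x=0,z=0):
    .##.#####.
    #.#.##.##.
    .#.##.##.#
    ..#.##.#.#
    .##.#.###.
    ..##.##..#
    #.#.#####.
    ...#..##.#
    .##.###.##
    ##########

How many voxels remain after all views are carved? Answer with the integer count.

before carving: 1000 voxels (10×10×10)
[1] z-view keeps 42 columns → grid now 420
[2] x-view keeps 49 columns → grid now 207
[3] y-view keeps 63 columns → grid now 127

127 voxels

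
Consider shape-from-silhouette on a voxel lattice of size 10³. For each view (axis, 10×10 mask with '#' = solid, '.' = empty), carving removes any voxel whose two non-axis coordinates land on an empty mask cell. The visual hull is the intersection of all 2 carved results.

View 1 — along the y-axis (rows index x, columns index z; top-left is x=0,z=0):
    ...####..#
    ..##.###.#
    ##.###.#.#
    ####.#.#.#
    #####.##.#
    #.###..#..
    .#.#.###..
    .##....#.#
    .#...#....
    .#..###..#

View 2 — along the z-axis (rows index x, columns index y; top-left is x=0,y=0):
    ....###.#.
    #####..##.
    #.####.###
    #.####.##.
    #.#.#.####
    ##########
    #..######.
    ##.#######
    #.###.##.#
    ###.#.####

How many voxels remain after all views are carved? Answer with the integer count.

remaining voxels: 398

start: 10×10×10 = 1000 voxels
step 1: project along y, AND mask (54/100) → |grid| = 540
step 2: project along z, AND mask (74/100) → |grid| = 398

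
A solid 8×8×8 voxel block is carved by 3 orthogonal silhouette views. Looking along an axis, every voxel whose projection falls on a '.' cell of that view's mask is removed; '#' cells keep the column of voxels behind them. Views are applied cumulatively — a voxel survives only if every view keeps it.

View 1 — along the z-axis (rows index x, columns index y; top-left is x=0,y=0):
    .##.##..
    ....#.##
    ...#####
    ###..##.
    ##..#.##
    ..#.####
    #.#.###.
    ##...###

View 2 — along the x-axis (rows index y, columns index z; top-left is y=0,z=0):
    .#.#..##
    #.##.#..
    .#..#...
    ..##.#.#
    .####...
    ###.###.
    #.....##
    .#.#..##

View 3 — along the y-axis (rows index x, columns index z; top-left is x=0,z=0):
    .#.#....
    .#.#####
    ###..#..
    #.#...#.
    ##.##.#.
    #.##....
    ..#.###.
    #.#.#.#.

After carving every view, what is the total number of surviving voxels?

full grid |V| = 512
carve view 1 (along z, XY-mask fill 37/64): 296 voxels remain
carve view 2 (along x, YZ-mask fill 31/64): 145 voxels remain
carve view 3 (along y, XZ-mask fill 31/64): 70 voxels remain

|visual hull| = 70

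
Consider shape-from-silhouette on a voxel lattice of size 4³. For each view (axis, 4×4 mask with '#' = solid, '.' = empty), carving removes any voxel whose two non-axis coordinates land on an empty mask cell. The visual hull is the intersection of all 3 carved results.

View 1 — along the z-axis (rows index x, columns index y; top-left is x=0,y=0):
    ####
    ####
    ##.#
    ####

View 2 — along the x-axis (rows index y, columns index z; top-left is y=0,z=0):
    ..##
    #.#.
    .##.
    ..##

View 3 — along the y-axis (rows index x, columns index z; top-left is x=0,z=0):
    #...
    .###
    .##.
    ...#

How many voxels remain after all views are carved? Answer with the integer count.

initial block: 4^3 = 64
[1] z-view keeps 15 columns → grid now 60
[2] x-view keeps 8 columns → grid now 30
[3] y-view keeps 7 columns → grid now 13

remaining voxels: 13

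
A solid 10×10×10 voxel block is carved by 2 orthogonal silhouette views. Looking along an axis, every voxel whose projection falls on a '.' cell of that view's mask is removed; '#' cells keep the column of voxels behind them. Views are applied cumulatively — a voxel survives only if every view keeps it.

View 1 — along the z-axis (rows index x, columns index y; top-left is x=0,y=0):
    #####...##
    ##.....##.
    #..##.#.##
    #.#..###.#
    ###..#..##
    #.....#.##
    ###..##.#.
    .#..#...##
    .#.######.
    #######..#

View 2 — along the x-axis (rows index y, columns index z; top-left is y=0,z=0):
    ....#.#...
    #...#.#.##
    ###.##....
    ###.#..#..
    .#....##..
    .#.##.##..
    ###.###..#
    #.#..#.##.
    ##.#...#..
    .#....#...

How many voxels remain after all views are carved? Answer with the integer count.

before carving: 1000 voxels (10×10×10)
  1. axis=2 (XY plane), |mask|=58  ⇒  voxels=580
  2. axis=0 (YZ plane), |mask|=43  ⇒  voxels=239

|visual hull| = 239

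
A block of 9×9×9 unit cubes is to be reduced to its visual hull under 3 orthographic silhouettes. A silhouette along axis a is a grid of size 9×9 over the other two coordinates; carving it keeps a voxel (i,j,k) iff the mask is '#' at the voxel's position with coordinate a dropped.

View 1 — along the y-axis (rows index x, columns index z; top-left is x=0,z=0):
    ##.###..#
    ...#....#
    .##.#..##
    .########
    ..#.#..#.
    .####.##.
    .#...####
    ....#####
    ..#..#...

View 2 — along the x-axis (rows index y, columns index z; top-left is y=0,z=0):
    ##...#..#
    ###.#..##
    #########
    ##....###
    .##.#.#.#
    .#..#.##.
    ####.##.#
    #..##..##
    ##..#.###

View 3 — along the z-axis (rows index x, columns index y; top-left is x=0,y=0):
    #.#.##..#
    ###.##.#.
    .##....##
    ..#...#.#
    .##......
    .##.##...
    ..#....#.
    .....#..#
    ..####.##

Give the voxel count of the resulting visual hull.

voxel count = 103

before carving: 729 voxels (9×9×9)
V1 y: intersect with XZ mask (42 set) -- 378 left
V2 x: intersect with YZ mask (51 set) -- 238 left
V3 z: intersect with XY mask (34 set) -- 103 left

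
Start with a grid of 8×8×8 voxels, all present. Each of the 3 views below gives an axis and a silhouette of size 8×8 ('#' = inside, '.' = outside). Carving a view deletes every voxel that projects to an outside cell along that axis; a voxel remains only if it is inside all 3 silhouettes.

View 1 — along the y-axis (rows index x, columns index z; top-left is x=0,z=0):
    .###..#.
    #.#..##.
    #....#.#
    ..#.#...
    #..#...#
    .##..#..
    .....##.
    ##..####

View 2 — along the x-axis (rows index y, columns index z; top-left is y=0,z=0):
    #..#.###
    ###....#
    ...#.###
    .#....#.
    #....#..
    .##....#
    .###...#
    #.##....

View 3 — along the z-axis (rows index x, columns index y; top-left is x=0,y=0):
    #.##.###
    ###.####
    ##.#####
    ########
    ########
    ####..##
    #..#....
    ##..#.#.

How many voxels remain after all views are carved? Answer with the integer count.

|visual hull| = 75

initial block: 8^3 = 512
V1 y: intersect with XZ mask (27 set) -- 216 left
V2 x: intersect with YZ mask (27 set) -- 94 left
V3 z: intersect with XY mask (48 set) -- 75 left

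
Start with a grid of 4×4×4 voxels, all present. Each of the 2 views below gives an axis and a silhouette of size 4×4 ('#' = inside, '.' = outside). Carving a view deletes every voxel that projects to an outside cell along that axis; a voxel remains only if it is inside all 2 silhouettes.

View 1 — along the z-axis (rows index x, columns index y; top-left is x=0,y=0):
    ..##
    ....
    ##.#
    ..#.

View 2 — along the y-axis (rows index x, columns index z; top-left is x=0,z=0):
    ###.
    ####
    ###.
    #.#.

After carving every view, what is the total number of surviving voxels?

|visual hull| = 17

initial block: 4^3 = 64
[1] z-view keeps 6 columns → grid now 24
[2] y-view keeps 12 columns → grid now 17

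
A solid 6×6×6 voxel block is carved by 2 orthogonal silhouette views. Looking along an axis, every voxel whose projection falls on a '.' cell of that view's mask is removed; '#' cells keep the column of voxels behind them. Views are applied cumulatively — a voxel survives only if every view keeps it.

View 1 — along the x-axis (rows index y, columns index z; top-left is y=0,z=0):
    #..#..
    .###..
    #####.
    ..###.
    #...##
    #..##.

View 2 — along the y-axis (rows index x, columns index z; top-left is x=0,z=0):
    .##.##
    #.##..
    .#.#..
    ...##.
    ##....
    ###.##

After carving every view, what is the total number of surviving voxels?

initial block: 6^3 = 216
[1] x-view keeps 19 columns → grid now 114
[2] y-view keeps 18 columns → grid now 58

58 voxels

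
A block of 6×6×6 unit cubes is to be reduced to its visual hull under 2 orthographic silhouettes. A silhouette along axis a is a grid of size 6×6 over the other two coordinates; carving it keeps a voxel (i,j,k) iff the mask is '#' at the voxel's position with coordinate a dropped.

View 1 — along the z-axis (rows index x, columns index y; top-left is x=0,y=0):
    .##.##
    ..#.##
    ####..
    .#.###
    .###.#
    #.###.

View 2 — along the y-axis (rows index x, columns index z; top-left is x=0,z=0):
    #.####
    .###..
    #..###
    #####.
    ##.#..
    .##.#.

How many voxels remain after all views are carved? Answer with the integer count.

89 voxels

full grid |V| = 216
step 1: project along z, AND mask (23/36) → |grid| = 138
step 2: project along y, AND mask (23/36) → |grid| = 89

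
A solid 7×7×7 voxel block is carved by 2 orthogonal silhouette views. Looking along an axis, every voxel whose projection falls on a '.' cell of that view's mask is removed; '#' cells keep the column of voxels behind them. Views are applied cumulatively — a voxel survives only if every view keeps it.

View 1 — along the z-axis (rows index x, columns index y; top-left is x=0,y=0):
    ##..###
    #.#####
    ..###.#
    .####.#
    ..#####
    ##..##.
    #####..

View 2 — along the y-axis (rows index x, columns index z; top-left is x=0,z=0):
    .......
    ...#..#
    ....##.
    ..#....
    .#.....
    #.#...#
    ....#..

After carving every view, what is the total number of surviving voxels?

start: 7×7×7 = 343 voxels
step 1: project along z, AND mask (34/49) → |grid| = 238
step 2: project along y, AND mask (10/49) → |grid| = 47

voxel count = 47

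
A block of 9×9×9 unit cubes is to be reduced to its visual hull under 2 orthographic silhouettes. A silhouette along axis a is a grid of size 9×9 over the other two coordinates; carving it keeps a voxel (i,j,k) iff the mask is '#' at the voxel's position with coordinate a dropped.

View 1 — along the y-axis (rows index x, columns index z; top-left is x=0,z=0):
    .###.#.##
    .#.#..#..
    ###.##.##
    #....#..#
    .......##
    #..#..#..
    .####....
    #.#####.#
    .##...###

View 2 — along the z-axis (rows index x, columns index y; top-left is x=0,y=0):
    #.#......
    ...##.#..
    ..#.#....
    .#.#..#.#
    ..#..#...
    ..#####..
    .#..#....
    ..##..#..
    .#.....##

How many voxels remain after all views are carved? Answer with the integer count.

full grid |V| = 729
after view 1 [y-axis, 40 of 81 cells solid] → remaining = 360
after view 2 [z-axis, 26 of 81 cells solid] → remaining = 110

110 voxels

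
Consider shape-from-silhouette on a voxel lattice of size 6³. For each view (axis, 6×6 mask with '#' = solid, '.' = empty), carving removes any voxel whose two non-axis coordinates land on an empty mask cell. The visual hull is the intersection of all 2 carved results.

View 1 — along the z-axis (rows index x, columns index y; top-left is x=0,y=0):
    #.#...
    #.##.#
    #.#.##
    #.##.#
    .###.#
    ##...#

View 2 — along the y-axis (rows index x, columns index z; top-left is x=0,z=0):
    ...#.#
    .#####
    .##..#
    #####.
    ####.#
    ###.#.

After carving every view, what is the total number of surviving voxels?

88 voxels

full grid |V| = 216
[1] z-view keeps 21 columns → grid now 126
[2] y-view keeps 24 columns → grid now 88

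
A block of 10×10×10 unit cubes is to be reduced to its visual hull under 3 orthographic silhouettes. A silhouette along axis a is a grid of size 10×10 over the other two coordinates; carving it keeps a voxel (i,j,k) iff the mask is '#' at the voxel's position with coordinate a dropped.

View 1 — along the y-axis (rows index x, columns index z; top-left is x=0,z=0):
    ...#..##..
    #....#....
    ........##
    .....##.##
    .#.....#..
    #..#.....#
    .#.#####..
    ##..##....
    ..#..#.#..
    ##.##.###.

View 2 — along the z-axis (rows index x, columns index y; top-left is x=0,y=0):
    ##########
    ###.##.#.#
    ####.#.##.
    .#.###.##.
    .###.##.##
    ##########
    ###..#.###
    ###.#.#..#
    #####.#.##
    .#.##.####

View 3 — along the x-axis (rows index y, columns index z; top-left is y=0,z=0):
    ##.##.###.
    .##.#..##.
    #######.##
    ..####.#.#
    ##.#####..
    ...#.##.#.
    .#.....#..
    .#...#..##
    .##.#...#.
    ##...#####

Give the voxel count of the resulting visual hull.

remaining voxels: 148

start: 10×10×10 = 1000 voxels
V1 y: intersect with XZ mask (36 set) -- 360 left
V2 z: intersect with XY mask (75 set) -- 265 left
V3 x: intersect with YZ mask (55 set) -- 148 left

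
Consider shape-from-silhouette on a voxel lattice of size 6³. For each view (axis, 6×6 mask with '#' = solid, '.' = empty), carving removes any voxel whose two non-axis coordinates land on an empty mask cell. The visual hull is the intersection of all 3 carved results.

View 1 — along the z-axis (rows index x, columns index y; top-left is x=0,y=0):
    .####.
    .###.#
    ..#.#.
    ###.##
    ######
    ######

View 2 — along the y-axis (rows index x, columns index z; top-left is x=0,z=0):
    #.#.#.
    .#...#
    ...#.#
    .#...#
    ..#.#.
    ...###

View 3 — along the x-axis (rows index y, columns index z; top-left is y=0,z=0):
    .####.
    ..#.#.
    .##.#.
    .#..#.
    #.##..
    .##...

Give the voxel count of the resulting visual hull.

before carving: 216 voxels (6×6×6)
  1. axis=2 (XY plane), |mask|=27  ⇒  voxels=162
  2. axis=1 (XZ plane), |mask|=14  ⇒  voxels=64
  3. axis=0 (YZ plane), |mask|=16  ⇒  voxels=29

remaining voxels: 29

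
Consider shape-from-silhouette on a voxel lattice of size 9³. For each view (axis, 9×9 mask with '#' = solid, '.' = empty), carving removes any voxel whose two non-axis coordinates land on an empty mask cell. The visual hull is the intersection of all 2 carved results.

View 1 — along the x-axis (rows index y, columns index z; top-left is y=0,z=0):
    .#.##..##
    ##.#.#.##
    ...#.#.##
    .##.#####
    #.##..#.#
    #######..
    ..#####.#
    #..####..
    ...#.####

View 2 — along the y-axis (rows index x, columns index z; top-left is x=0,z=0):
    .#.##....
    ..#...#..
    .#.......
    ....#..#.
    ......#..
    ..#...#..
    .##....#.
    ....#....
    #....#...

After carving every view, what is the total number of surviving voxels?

full grid |V| = 729
after view 1 [x-axis, 50 of 81 cells solid] → remaining = 450
after view 2 [y-axis, 17 of 81 cells solid] → remaining = 86

86 voxels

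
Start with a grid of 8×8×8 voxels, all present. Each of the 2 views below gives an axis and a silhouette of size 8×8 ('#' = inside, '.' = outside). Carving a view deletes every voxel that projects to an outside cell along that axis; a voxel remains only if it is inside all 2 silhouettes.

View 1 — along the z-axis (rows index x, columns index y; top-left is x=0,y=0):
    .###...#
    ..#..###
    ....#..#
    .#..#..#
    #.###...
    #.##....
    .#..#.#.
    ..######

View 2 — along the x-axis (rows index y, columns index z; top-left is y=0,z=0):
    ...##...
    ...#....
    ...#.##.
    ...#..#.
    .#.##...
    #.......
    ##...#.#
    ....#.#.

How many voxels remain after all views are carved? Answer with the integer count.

start: 8×8×8 = 512 voxels
step 1: project along z, AND mask (29/64) → |grid| = 232
step 2: project along x, AND mask (18/64) → |grid| = 69

voxel count = 69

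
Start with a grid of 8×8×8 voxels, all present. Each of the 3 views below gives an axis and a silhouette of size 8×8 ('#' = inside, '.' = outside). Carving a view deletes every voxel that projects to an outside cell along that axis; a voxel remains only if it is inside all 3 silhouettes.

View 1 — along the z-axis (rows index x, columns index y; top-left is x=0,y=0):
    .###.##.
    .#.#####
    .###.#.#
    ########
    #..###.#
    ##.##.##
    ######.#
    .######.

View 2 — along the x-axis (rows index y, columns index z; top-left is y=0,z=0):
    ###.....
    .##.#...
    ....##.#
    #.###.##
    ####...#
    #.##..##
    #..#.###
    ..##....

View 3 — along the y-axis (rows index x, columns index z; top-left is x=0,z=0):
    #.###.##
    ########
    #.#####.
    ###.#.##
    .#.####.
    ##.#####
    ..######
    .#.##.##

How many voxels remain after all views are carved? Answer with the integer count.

voxel count = 150

start: 8×8×8 = 512 voxels
step 1: project along z, AND mask (48/64) → |grid| = 384
step 2: project along x, AND mask (32/64) → |grid| = 198
step 3: project along y, AND mask (49/64) → |grid| = 150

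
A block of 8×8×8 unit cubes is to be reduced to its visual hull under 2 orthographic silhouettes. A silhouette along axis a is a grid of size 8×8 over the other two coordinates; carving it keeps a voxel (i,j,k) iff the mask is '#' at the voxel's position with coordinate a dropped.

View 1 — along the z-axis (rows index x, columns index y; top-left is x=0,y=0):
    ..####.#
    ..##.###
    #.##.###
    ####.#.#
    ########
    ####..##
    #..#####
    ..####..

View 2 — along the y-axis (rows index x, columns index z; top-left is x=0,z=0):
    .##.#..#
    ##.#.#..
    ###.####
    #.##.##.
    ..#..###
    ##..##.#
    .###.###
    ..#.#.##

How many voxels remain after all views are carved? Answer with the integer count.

|visual hull| = 226

start: 8×8×8 = 512 voxels
V1 z: intersect with XY mask (46 set) -- 368 left
V2 y: intersect with XZ mask (39 set) -- 226 left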